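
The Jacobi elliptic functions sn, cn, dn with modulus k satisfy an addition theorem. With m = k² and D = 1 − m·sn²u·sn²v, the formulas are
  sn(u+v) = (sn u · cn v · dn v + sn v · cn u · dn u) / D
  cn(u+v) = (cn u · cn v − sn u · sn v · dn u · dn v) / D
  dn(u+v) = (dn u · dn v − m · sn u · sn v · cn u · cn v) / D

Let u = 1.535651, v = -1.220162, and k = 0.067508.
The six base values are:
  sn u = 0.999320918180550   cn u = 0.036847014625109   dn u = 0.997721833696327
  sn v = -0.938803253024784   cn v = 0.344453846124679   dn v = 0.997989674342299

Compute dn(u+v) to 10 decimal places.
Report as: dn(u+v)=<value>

dn(u+v)=0.9997806300

m = k² = 0.004557330064
D = 1 − m·sn²u·sn²v = 0.9959888434551064
dn(u+v) = (dn u·dn v − m·sn u·sn v·cn u·cn v)/D = 0.9957703533427875/0.9959888434551064 = 0.9997806299601098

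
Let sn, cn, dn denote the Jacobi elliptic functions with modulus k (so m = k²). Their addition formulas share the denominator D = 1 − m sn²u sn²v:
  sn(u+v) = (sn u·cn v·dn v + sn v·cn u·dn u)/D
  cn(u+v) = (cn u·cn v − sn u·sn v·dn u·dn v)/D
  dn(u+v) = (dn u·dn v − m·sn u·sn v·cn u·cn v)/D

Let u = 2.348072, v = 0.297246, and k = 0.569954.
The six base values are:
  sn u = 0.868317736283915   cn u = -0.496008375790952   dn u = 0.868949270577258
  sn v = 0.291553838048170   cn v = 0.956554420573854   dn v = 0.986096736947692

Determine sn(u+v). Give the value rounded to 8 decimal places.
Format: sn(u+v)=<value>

sn(u+v)=0.70812671

m = k² = 0.324847562116
D = 1 − m·sn²u·sn²v = 0.9791802993085259
sn(u+v) = (sn u·cn v·dn v + sn v·cn u·dn u)/D = 0.6933837263432842/0.9791802993085259 = 0.7081267125502172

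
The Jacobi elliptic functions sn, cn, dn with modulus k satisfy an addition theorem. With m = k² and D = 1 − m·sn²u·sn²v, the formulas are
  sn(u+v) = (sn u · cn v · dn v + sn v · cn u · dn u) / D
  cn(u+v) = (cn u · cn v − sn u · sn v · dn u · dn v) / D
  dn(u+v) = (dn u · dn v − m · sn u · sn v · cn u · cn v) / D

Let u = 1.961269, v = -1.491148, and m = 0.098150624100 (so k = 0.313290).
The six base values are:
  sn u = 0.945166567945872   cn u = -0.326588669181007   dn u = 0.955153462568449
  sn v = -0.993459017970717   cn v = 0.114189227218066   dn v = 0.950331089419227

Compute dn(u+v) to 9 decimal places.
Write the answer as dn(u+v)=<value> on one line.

m = k² = 0.0981506241
D = 1 − m·sn²u·sn²v = 0.9134614366161909
dn(u+v) = (dn u·dn v − m·sn u·sn v·cn u·cn v)/D = 0.9042750457758272/0.9134614366161909 = 0.9899433183798174

dn(u+v)=0.989943318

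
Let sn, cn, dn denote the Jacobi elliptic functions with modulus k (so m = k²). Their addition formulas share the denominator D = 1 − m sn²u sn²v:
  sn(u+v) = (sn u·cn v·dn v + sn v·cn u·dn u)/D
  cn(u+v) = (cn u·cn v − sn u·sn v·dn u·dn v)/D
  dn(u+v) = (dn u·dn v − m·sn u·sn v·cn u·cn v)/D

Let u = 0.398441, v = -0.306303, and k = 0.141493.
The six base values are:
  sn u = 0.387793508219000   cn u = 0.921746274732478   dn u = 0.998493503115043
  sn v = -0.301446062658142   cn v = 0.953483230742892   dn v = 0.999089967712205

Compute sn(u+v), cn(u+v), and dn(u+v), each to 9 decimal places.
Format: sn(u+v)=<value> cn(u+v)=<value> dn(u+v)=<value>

m = k² = 0.020020269049
D = 1 − m·sn²u·sn²v = 0.9997264163054127
sn(u+v) = (sn u·cn v·dn v + sn v·cn u·dn u)/D = 0.09197992354035497/0.9997264163054127 = 0.09200509463406582
cn(u+v) = (cn u·cn v − sn u·sn v·dn u·dn v)/D = 0.9954861129741458/0.9997264163054127 = 0.9957585362734163
dn(u+v) = (dn u·dn v − m·sn u·sn v·cn u·cn v)/D = 0.9996417007357235/0.9997264163054127 = 0.9999152612471698

sn(u+v)=0.092005095 cn(u+v)=0.995758536 dn(u+v)=0.999915261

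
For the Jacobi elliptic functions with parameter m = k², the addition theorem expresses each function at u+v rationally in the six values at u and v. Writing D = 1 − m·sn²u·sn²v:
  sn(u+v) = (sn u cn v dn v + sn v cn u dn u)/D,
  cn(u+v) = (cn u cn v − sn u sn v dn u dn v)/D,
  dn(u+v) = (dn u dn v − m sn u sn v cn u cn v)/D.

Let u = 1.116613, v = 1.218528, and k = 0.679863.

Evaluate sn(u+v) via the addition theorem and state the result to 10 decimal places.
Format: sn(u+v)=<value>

sn u = 0.8590827296467221, cn u = 0.5118367548571879, dn u = 0.8117115228687881
sn v = 0.8979893806195208, cn v = 0.4400171272741203, dn v = 0.792008737283687
m = k² = 0.462213698769
D = 1 − m·sn²u·sn²v = 0.7249224224305612
sn(u+v) = (sn u·cn v·dn v + sn v·cn u·dn u)/D = 0.6724701787232367/0.7249224224305612 = 0.9276443353325179

sn(u+v)=0.9276443353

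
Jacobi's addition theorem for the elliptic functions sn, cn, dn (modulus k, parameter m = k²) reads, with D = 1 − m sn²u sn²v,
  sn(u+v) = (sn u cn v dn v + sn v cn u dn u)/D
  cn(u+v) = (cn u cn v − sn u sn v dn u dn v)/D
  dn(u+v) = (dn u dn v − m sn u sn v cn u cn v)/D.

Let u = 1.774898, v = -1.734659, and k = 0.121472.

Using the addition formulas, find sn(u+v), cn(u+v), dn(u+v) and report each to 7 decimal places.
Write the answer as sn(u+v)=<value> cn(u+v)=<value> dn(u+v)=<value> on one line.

sn u = 0.9806954677387459, cn u = -0.1955412988518853, dn u = 0.9928790200094221
sn v = -0.9877228220927361, cn v = -0.1562166019255355, dn v = 0.9927762283774535
m = k² = 0.014755446784
D = 1 − m·sn²u·sn²v = 0.9861550663821794
sn(u+v) = (sn u·cn v·dn v + sn v·cn u·dn u)/D = 0.03967102808202846/0.9861550663821794 = 0.04022798181990393
cn(u+v) = (cn u·cn v − sn u·sn v·dn u·dn v)/D = 0.9853568005966953/0.9861550663821794 = 0.9991905271161739
dn(u+v) = (dn u·dn v − m·sn u·sn v·cn u·cn v)/D = 0.9861432923108714/0.9861550663821794 = 0.9999880606288916

sn(u+v)=0.0402280 cn(u+v)=0.9991905 dn(u+v)=0.9999881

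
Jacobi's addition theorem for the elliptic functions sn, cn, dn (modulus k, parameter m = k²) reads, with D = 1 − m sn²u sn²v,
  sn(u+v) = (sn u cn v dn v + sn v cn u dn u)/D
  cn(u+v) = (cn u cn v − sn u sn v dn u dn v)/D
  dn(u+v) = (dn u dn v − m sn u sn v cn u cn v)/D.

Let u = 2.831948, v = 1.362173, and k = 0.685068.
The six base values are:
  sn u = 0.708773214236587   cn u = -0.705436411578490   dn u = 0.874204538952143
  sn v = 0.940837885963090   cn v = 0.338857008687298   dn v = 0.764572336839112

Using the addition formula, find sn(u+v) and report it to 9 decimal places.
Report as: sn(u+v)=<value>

m = k² = 0.469318164624
D = 1 − m·sn²u·sn²v = 0.7913052368570893
sn(u+v) = (sn u·cn v·dn v + sn v·cn u·dn u)/D = -0.39658123391663/0.7913052368570893 = -0.5011735237489058

sn(u+v)=-0.501173524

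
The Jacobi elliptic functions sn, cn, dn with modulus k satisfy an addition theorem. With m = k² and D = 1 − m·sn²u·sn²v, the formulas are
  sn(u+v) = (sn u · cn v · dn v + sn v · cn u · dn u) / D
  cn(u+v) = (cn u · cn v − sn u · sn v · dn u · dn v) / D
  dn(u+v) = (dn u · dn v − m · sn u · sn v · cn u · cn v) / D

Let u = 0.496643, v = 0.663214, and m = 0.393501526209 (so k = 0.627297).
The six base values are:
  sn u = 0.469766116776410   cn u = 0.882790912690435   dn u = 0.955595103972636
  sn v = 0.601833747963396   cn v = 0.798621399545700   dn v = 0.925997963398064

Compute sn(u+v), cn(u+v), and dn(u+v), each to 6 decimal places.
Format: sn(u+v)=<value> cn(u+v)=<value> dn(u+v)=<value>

m = k² = 0.393501526209
D = 1 − m·sn²u·sn²v = 0.9685469421801845
sn(u+v) = (sn u·cn v·dn v + sn v·cn u·dn u)/D = 0.8551036164070007/0.9685469421801845 = 0.8828726612694429
cn(u+v) = (cn u·cn v − sn u·sn v·dn u·dn v)/D = 0.454841713582049/0.9685469421801845 = 0.4696124614860764
dn(u+v) = (dn u·dn v − m·sn u·sn v·cn u·cn v)/D = 0.8064452861716242/0.9685469421801845 = 0.8326341770862733

sn(u+v)=0.882873 cn(u+v)=0.469612 dn(u+v)=0.832634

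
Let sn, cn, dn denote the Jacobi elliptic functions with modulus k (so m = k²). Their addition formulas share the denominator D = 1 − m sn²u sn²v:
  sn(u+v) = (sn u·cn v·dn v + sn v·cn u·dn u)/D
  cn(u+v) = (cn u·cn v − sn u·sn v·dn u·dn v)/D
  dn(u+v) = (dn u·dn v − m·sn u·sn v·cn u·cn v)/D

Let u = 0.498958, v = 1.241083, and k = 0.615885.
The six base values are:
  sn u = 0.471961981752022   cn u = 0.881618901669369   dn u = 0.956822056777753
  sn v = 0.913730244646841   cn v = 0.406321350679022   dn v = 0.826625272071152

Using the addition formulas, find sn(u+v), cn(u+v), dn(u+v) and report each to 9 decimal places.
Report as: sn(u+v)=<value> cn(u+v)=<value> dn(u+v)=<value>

sn(u+v)=0.999830076 cn(u+v)=0.018434204 dn(u+v)=0.787917867

m = k² = 0.379314333225
D = 1 − m·sn²u·sn²v = 0.9294577534225651
sn(u+v) = (sn u·cn v·dn v + sn v·cn u·dn u)/D = 0.9292998158943087/0.9294577534225651 = 0.9998300756245512
cn(u+v) = (cn u·cn v − sn u·sn v·dn u·dn v)/D = 0.0171338138231293/0.9294577534225651 = 0.01843420398618123
dn(u+v) = (dn u·dn v − m·sn u·sn v·cn u·cn v)/D = 0.7323363706536633/0.9294577534225651 = 0.7879178671187186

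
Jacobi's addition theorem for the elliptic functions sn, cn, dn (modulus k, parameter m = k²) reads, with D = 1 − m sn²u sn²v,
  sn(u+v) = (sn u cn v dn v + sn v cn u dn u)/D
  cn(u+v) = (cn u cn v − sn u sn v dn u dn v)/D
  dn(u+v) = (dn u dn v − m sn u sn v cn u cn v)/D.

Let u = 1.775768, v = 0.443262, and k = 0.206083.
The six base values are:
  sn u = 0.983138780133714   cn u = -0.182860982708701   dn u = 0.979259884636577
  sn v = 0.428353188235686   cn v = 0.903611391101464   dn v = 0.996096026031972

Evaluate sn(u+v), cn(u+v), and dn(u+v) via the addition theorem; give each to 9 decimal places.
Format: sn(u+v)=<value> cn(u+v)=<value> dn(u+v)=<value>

sn(u+v)=0.814336366 cn(u+v)=-0.580393215 dn(u+v)=0.985817504

m = k² = 0.042470202889
D = 1 − m·sn²u·sn²v = 0.9924678666939529
sn(u+v) = (sn u·cn v·dn v + sn v·cn u·dn u)/D = 0.808202675634942/0.9924678666939529 = 0.8143363656973363
cn(u+v) = (cn u·cn v − sn u·sn v·dn u·dn v)/D = -0.5760216154942161/0.9924678666939529 = -0.5803932145561785
dn(u+v) = (dn u·dn v − m·sn u·sn v·cn u·cn v)/D = 0.9783921954580441/0.9924678666939529 = 0.9858175043159868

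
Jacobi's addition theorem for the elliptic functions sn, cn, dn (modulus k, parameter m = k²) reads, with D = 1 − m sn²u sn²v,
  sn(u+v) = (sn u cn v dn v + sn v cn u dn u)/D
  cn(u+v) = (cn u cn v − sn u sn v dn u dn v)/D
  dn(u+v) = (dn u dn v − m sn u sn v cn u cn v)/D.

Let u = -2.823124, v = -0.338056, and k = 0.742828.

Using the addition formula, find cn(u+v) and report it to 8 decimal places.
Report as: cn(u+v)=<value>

sn u = -0.7880949272108428, cn u = -0.6155537228419112, dn u = 0.8107309168314942
sn v = -0.3283850133266726, cn v = 0.9445439550505001, dn v = 0.9697919401815937
m = k² = 0.551793437584
D = 1 − m·sn²u·sn²v = 0.963042698509859
cn(u+v) = (cn u·cn v − sn u·sn v·dn u·dn v)/D = -0.7848954101465189/0.963042698509859 = -0.8150162099364939

cn(u+v)=-0.81501621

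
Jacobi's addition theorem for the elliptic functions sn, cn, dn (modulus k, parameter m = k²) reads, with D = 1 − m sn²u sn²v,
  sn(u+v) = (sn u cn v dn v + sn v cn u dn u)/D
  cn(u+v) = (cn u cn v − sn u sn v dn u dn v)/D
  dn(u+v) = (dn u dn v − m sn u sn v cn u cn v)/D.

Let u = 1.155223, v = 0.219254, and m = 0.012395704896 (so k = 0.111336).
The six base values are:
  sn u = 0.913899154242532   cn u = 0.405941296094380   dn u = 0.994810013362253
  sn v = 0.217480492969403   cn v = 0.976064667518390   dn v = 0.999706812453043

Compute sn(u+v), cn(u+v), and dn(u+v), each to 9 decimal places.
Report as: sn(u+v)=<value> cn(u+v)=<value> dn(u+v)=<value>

sn(u+v)=0.980069178 cn(u+v)=0.198656502 dn(u+v)=0.994028915

m = k² = 0.012395704896
D = 1 − m·sn²u·sn²v = 0.9995103244759177
sn(u+v) = (sn u·cn v·dn v + sn v·cn u·dn u)/D = 0.9795892623904999/0.9995103244759177 = 0.9800691782790107
cn(u+v) = (cn u·cn v − sn u·sn v·dn u·dn v)/D = 0.1985592247748527/0.9995103244759177 = 0.1986565020015827
dn(u+v) = (dn u·dn v − m·sn u·sn v·cn u·cn v)/D = 0.9935421635591113/0.9995103244759177 = 0.9940289151891095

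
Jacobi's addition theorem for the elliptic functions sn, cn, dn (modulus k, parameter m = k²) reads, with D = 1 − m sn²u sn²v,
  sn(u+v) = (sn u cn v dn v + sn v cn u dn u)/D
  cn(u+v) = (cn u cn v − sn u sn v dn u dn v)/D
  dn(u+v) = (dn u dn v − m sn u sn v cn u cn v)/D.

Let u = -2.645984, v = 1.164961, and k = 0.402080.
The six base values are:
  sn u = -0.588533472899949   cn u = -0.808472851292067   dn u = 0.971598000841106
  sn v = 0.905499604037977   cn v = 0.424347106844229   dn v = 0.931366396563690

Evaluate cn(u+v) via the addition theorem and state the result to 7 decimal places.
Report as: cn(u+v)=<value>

m = k² = 0.1616683264
D = 1 − m·sn²u·sn²v = 0.9540861396638761
cn(u+v) = (cn u·cn v − sn u·sn v·dn u·dn v)/D = 0.1391706374388706/0.9540861396638761 = 0.1458680004385143

cn(u+v)=0.1458680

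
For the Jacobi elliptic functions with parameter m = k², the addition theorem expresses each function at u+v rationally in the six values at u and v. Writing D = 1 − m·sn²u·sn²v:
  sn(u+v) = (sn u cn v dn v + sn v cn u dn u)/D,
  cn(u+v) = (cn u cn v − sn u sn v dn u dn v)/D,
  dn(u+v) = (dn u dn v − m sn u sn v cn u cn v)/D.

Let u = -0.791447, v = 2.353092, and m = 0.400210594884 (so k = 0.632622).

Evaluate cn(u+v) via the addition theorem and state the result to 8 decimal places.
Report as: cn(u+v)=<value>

sn u = -0.6907121815509154, cn u = 0.7231297824437708, dn u = 0.8994810735067813
sn v = 0.8981922177384603, cn v = -0.4396029344693531, dn v = 0.8228793342470076
m = k² = 0.400210594884
D = 1 − m·sn²u·sn²v = 0.8459642994281864
cn(u+v) = (cn u·cn v − sn u·sn v·dn u·dn v)/D = 0.1413023165882472/0.8459642994281864 = 0.1670310634665763

cn(u+v)=0.16703106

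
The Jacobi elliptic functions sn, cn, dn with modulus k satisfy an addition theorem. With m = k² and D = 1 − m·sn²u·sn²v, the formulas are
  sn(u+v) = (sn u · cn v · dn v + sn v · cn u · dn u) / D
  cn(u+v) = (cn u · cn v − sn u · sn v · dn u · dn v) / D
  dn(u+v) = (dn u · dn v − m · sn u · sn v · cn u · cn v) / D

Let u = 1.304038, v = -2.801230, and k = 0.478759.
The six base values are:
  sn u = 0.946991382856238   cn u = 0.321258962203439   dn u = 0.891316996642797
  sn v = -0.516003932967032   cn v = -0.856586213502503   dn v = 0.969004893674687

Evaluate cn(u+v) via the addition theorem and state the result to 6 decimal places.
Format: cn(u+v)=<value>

cn(u+v)=0.155360

m = k² = 0.229210180081
D = 1 − m·sn²u·sn²v = 0.9452691768048916
cn(u+v) = (cn u·cn v − sn u·sn v·dn u·dn v)/D = 0.1468574840911219/0.9452691768048916 = 0.1553604916935041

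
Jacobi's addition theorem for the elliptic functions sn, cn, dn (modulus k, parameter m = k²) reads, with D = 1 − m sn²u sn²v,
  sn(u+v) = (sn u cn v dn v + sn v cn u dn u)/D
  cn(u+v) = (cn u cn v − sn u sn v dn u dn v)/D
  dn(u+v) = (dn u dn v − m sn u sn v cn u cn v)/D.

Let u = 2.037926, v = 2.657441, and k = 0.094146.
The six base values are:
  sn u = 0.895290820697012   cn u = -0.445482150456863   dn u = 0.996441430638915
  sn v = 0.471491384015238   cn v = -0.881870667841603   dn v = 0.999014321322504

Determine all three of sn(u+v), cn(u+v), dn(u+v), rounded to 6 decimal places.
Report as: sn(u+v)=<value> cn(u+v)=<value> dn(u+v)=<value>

sn(u+v)=-0.999625 cn(u+v)=-0.027391 dn(u+v)=0.995562

m = k² = 0.008863469316
D = 1 − m·sn²u·sn²v = 0.9984206458320298
sn(u+v) = (sn u·cn v·dn v + sn v·cn u·dn u)/D = -0.9980460405917693/0.9984206458320298 = -0.9996248021895136
cn(u+v) = (cn u·cn v − sn u·sn v·dn u·dn v)/D = -0.0273475205958416/0.9984206458320298 = -0.02739078033893385
dn(u+v) = (dn u·dn v − m·sn u·sn v·cn u·cn v)/D = 0.9939893966163918/0.9984206458320298 = 0.9955617412018306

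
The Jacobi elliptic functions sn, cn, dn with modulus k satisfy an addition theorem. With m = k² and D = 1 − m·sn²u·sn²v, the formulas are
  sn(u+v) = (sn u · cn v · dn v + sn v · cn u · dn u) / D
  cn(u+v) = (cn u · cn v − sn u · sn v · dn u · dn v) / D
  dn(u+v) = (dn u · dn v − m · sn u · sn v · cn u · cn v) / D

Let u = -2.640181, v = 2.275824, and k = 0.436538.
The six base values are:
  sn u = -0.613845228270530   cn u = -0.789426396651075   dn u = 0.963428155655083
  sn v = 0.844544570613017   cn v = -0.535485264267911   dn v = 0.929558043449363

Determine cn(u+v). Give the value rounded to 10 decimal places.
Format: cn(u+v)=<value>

m = k² = 0.190565425444
D = 1 − m·sn²u·sn²v = 0.9487838385594389
cn(u+v) = (cn u·cn v − sn u·sn v·dn u·dn v)/D = 0.8870033483587603/0.9487838385594389 = 0.9348845462055073

cn(u+v)=0.9348845462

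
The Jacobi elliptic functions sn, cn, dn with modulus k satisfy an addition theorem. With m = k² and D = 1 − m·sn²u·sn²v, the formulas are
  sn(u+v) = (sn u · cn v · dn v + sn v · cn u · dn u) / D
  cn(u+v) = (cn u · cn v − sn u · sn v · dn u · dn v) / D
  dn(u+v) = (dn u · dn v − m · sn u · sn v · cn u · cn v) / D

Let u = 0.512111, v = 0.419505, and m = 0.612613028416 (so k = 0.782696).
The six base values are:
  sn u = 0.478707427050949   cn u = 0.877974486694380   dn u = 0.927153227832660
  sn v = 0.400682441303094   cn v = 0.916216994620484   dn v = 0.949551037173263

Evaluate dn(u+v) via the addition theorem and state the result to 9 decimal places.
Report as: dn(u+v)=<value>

dn(u+v)=0.803976955

m = k² = 0.612613028416
D = 1 − m·sn²u·sn²v = 0.9774613872281627
dn(u+v) = (dn u·dn v − m·sn u·sn v·cn u·cn v)/D = 0.7858564293818875/0.9774613872281627 = 0.8039769546399994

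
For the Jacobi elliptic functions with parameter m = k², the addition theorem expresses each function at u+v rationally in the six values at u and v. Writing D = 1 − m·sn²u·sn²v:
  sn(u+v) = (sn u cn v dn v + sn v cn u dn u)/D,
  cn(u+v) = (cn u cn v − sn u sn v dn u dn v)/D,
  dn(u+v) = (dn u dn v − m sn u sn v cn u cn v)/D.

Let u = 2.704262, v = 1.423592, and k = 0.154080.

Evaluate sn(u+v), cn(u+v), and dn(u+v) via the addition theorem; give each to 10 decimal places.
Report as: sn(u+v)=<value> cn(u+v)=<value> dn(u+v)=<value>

sn u = 0.440243059000378, cn u = -0.8978786382368108, dn u = 0.9976967131959338
sn v = 0.9880426794121073, cn v = 0.1541806202482781, dn v = 0.9883439220541072
m = k² = 0.0237406464
D = 1 − m·sn²u·sn²v = 0.9955081113286391
sn(u+v) = (sn u·cn v·dn v + sn v·cn u·dn u)/D = -0.8180133031901556/0.9955081113286391 = -0.8217043074600439
cn(u+v) = (cn u·cn v − sn u·sn v·dn u·dn v)/D = -0.5673540653992396/0.9955081113286391 = -0.5699140558905437
dn(u+v) = (dn u·dn v − m·sn u·sn v·cn u·cn v)/D = 0.9874970616377941/0.9955081113286391 = 0.9919528031969994

sn(u+v)=-0.8217043075 cn(u+v)=-0.5699140559 dn(u+v)=0.9919528032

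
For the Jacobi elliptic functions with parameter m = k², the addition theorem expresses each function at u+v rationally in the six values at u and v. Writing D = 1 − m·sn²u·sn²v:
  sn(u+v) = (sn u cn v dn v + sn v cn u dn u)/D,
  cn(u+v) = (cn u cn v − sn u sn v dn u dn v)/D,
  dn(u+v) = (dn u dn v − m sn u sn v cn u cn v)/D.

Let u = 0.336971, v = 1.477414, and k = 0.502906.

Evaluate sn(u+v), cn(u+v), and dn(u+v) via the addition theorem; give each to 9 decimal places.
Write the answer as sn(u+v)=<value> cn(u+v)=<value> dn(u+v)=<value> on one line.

sn(u+v)=0.993968041 cn(u+v)=-0.109670110 dn(u+v)=0.866099008

sn u = 0.329143518630876, cn u = 0.9442799077303753, dn u = 0.986205048823998
sn v = 0.9835241327615184, cn v = 0.1807768798151554, dn v = 0.8691092394555556
m = k² = 0.252914444836
D = 1 − m·sn²u·sn²v = 0.973495824988095
sn(u+v) = (sn u·cn v·dn v + sn v·cn u·dn u)/D = 0.9676237383283176/0.973495824988095 = 0.9939680412498438
cn(u+v) = (cn u·cn v − sn u·sn v·dn u·dn v)/D = -0.1067633939736991/0.973495824988095 = -0.1096701097562537
dn(u+v) = (dn u·dn v − m·sn u·sn v·cn u·cn v)/D = 0.8431437684999419/0.973495824988095 = 0.8660990081906646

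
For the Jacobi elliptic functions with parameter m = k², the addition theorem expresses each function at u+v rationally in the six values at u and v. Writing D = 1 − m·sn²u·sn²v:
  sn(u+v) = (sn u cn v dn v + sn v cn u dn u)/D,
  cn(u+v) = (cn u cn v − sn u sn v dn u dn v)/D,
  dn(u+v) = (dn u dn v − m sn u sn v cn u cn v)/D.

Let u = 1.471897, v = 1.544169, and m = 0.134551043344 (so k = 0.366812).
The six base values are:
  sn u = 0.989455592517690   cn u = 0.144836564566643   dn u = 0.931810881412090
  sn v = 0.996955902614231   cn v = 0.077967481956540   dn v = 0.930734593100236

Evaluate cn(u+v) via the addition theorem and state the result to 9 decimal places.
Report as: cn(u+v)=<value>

m = k² = 0.134551043344
D = 1 − m·sn²u·sn²v = 0.8690722867032028
cn(u+v) = (cn u·cn v − sn u·sn v·dn u·dn v)/D = -0.8442190332014795/0.8690722867032028 = -0.971402547426747

cn(u+v)=-0.971402547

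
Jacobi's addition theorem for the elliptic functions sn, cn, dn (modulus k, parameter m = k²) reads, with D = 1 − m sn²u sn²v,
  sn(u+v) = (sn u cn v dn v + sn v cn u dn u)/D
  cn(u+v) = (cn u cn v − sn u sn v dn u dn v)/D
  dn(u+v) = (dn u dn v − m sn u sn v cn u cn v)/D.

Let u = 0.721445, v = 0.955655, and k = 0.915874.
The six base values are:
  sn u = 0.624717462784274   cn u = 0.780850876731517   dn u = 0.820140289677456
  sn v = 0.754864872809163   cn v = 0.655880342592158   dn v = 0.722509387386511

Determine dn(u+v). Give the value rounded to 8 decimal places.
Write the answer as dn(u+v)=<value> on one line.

m = k² = 0.838825183876
D = 1 − m·sn²u·sn²v = 0.8134577610128189
dn(u+v) = (dn u·dn v − m·sn u·sn v·cn u·cn v)/D = 0.3899695081497319/0.8134577610128189 = 0.4793973662064385

dn(u+v)=0.47939737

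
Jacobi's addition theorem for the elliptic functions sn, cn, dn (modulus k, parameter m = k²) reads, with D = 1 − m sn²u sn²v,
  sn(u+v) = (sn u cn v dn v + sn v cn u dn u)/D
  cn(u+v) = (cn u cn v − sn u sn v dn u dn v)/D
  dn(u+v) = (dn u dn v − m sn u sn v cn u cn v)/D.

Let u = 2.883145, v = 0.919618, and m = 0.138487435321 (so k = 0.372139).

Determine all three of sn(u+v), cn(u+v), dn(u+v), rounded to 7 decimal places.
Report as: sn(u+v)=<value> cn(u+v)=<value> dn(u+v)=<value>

sn u = 0.3666477657111078, cn u = -0.9303598314088225, dn u = 0.9906477947177573
sn v = 0.7861177237451277, cn v = 0.6180767949161164, dn v = 0.9562517376534022
m = k² = 0.138487435321
D = 1 − m·sn²u·sn²v = 0.9884950791795232
sn(u+v) = (sn u·cn v·dn v + sn v·cn u·dn u)/D = -0.5078300096942268/0.9884950791795232 = -0.5137405540913152
cn(u+v) = (cn u·cn v − sn u·sn v·dn u·dn v)/D = -0.8480749983439516/0.9884950791795232 = -0.8579455944766827
dn(u+v) = (dn u·dn v − m·sn u·sn v·cn u·cn v)/D = 0.9702617246070477/0.9884950791795232 = 0.9815544306122296

sn(u+v)=-0.5137406 cn(u+v)=-0.8579456 dn(u+v)=0.9815544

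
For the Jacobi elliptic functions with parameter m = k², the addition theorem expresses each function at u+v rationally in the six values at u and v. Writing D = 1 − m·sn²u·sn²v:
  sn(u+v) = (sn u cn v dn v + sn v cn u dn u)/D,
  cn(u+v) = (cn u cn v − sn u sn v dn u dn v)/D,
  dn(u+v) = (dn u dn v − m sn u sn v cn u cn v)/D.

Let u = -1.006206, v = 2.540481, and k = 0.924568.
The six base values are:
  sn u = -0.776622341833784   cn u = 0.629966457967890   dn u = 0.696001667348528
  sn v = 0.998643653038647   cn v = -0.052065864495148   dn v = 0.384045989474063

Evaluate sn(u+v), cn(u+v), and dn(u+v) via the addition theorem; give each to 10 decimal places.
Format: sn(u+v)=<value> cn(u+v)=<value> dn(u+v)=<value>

m = k² = 0.854825986624
D = 1 − m·sn²u·sn²v = 0.4858159877355463
sn(u+v) = (sn u·cn v·dn v + sn v·cn u·dn u)/D = 0.4533921011789897/0.4858159877355463 = 0.9332589141257194
cn(u+v) = (cn u·cn v − sn u·sn v·dn u·dn v)/D = 0.1745072391849839/0.4858159877355463 = 0.3592043975299899
dn(u+v) = (dn u·dn v − m·sn u·sn v·cn u·cn v)/D = 0.2455511863286584/0.4858159877355463 = 0.5054407276162433

sn(u+v)=0.9332589141 cn(u+v)=0.3592043975 dn(u+v)=0.5054407276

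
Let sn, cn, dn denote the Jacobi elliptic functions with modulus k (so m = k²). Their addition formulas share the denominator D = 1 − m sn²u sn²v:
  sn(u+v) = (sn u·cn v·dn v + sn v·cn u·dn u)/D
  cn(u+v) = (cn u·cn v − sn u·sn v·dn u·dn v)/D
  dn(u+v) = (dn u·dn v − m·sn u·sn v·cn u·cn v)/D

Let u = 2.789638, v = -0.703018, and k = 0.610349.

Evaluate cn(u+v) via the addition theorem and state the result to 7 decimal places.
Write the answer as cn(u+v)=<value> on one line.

cn(u+v)=-0.2583201

sn u = 0.649397649668201, cn u = -0.760449007235473, dn u = 0.9180955177745632
sn v = -0.6315805980776872, cn v = 0.7753102270264665, dn v = 0.922714275171223
m = k² = 0.372525901801
D = 1 − m·sn²u·sn²v = 0.9373334970405637
cn(u+v) = (cn u·cn v − sn u·sn v·dn u·dn v)/D = -0.2421320656960649/0.9373334970405637 = -0.2583200818711235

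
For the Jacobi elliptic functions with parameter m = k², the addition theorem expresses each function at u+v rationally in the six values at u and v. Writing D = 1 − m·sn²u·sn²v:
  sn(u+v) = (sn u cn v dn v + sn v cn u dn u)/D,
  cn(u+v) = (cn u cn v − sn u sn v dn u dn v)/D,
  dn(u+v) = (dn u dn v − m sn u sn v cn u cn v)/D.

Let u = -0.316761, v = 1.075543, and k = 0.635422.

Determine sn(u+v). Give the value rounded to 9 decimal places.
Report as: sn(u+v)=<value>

sn(u+v)=0.668922310

sn u = -0.3095013690847668, cn u = 0.9508989970205326, dn u = 0.9804709477515888
sn v = 0.8465518828654922, cn v = 0.5323062179017732, dn v = 0.8429973654952404
m = k² = 0.403761118084
D = 1 − m·sn²u·sn²v = 0.9722823246754655
sn(u+v) = (sn u·cn v·dn v + sn v·cn u·dn u)/D = 0.6503813384748475/0.9722823246754655 = 0.668922309877366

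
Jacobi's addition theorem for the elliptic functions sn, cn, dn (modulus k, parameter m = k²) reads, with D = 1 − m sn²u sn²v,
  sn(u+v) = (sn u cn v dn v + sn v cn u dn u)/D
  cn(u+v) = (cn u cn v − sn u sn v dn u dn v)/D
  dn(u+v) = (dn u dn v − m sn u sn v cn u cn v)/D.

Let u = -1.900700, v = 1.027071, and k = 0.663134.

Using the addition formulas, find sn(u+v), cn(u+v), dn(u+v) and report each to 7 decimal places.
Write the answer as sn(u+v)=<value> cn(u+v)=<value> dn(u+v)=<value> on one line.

sn(u+v)=-0.7392811 cn(u+v)=0.6733969 dn(u+v)=0.8715861

sn u = -0.9974928866705856, cn u = -0.07076680748473967, dn u = 0.7499703484809422
sn v = 0.8210221470049187, cn v = 0.5708963427168137, dn v = 0.8387947910510359
m = k² = 0.439746701956
D = 1 − m·sn²u·sn²v = 0.7050611718966186
sn(u+v) = (sn u·cn v·dn v + sn v·cn u·dn u)/D = -0.5212384243580709/0.7050611718966186 = -0.7392811363529445
cn(u+v) = (cn u·cn v − sn u·sn v·dn u·dn v)/D = 0.4747860161050963/0.7050611718966186 = 0.6733969122536122
dn(u+v) = (dn u·dn v − m·sn u·sn v·cn u·cn v)/D = 0.6145215185181832/0.7050611718966186 = 0.8715861020471696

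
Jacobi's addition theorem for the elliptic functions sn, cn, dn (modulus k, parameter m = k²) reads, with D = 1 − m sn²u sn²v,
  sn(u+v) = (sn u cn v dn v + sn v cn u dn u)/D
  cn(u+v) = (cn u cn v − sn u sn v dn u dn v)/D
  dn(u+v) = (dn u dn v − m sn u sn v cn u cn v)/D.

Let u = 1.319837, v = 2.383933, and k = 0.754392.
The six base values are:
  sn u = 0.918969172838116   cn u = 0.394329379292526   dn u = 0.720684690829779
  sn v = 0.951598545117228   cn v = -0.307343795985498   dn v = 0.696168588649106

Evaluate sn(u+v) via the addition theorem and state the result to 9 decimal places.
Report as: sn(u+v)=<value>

sn(u+v)=0.130680787

m = k² = 0.569107289664
D = 1 − m·sn²u·sn²v = 0.5647852824384647
sn(u+v) = (sn u·cn v·dn v + sn v·cn u·dn u)/D = 0.07380658546132239/0.5647852824384647 = 0.130680787471412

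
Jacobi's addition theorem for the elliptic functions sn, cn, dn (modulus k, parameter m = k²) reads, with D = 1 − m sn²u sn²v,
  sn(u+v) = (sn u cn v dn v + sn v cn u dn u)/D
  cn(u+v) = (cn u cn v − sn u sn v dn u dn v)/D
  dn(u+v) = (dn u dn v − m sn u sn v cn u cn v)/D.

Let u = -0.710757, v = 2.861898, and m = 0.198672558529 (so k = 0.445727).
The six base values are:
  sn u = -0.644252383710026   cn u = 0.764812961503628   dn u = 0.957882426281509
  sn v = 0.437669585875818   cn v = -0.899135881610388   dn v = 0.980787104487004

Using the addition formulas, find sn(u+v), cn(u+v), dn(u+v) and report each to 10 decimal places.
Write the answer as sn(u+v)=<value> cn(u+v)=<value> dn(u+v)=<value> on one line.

sn(u+v)=0.9030424154 cn(u+v)=-0.4295513893 dn(u+v)=0.9154154186

m = k² = 0.198672558529
D = 1 − m·sn²u·sn²v = 0.9842041613437277
sn(u+v) = (sn u·cn v·dn v + sn v·cn u·dn u)/D = 0.8887781030868779/0.9842041613437277 = 0.9030424153799906
cn(u+v) = (cn u·cn v − sn u·sn v·dn u·dn v)/D = -0.4227662648315279/0.9842041613437277 = -0.4295513892710307
dn(u+v) = (dn u·dn v − m·sn u·sn v·cn u·cn v)/D = 0.9009556643465031/0.9842041613437277 = 0.9154154186022075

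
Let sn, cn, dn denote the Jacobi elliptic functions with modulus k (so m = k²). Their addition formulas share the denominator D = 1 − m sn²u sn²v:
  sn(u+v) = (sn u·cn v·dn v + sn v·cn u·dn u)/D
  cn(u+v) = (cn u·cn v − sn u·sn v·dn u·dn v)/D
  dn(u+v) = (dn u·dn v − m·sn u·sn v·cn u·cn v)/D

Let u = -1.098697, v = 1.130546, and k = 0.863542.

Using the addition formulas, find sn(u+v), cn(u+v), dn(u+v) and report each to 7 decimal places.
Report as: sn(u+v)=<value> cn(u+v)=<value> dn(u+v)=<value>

sn(u+v)=0.0318396 cn(u+v)=0.9994930 dn(u+v)=0.9996219

sn u = -0.8251268617353071, cn u = 0.5649474860930381, dn u = 0.7016399189562149
sn v = 0.8374486461654616, cn v = 0.5465160245003211, dn v = 0.6906678973529467
m = k² = 0.745704785764
D = 1 − m·sn²u·sn²v = 0.6439387179394284
sn(u+v) = (sn u·cn v·dn v + sn v·cn u·dn u)/D = 0.02050275360371262/0.6439387179394284 = 0.03183960372707578
cn(u+v) = (cn u·cn v − sn u·sn v·dn u·dn v)/D = 0.6436122353996545/0.6439387179394284 = 0.9994929912883345
dn(u+v) = (dn u·dn v − m·sn u·sn v·cn u·cn v)/D = 0.6436952740475956/0.6439387179394284 = 0.9996219455593354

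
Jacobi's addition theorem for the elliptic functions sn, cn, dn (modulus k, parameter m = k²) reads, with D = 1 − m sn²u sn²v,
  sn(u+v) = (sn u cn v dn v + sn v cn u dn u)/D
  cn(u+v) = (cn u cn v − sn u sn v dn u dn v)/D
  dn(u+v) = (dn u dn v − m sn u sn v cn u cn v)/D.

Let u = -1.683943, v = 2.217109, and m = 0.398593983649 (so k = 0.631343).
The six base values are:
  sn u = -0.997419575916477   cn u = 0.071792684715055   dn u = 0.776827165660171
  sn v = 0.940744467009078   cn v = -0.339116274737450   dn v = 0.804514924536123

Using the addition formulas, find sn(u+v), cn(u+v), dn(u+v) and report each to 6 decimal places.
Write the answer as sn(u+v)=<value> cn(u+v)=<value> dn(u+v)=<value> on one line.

m = k² = 0.398593983649
D = 1 − m·sn²u·sn²v = 0.6490624337406692
sn(u+v) = (sn u·cn v·dn v + sn v·cn u·dn u)/D = 0.3245858989088953/0.6490624337406692 = 0.5000842477329115
cn(u+v) = (cn u·cn v − sn u·sn v·dn u·dn v)/D = 0.5620729820253461/0.6490624337406692 = 0.8659767578690597
dn(u+v) = (dn u·dn v − m·sn u·sn v·cn u·cn v)/D = 0.6158634368526449/0.6490624337406692 = 0.9488508421344119

sn(u+v)=0.500084 cn(u+v)=0.865977 dn(u+v)=0.948851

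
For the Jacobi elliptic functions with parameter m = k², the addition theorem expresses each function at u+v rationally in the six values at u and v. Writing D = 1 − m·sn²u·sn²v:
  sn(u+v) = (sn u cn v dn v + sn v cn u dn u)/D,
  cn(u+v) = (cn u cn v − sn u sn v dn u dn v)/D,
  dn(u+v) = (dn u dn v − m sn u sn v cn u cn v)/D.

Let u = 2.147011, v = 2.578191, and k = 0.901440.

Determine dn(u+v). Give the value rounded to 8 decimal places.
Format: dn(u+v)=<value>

sn u = 0.9981593487418466, cn u = 0.06064581205040138, dn u = 0.4363422715501583
sn v = 0.9918717647539301, cn v = -0.127241511638004, dn v = 0.447841658787028
m = k² = 0.8125940736
D = 1 − m·sn²u·sn²v = 0.2035024154159247
dn(u+v) = (dn u·dn v − m·sn u·sn v·cn u·cn v)/D = 0.2016203465257732/0.2035024154159247 = 0.9907516139977756

dn(u+v)=0.99075161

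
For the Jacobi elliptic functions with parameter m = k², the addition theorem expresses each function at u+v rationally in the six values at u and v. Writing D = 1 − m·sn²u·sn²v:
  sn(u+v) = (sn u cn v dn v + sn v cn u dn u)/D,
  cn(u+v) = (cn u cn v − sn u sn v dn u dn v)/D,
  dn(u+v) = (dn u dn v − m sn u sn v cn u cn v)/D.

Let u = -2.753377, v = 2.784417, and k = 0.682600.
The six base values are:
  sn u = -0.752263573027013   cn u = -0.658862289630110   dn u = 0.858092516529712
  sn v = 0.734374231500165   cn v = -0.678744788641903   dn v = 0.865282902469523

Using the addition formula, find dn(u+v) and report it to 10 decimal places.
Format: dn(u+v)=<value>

dn(u+v)=0.9997756168

m = k² = 0.46594276
D = 1 − m·sn²u·sn²v = 0.8577974148419833
dn(u+v) = (dn u·dn v − m·sn u·sn v·cn u·cn v)/D = 0.8576049395362317/0.8577974148419833 = 0.9997756168269788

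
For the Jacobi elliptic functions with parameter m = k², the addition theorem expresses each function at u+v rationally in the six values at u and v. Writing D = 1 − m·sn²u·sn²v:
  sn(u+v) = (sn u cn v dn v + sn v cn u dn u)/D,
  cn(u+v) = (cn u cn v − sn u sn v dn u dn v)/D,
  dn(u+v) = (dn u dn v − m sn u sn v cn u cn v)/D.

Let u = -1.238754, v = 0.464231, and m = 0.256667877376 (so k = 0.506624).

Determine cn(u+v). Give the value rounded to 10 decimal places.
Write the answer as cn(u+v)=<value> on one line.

sn u = -0.9242242520792869, cn u = 0.3818501432086713, dn u = 0.8836044056419545
sn v = 0.4440746788897633, cn v = 0.895989776486849, dn v = 0.9743636379716464
m = k² = 0.256667877376
D = 1 − m·sn²u·sn²v = 0.9567647215072446
cn(u+v) = (cn u·cn v − sn u·sn v·dn u·dn v)/D = 0.6954896956390788/0.9567647215072446 = 0.7269182067493408

cn(u+v)=0.7269182067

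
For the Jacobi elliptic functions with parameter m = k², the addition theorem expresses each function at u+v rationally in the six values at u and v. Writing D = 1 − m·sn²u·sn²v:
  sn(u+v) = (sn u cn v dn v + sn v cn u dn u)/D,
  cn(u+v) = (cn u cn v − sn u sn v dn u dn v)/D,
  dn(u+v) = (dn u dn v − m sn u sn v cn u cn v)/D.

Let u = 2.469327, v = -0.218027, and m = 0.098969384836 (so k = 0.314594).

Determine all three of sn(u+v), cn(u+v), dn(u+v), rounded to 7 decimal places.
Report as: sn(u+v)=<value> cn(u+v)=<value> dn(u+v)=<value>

sn u = 0.6804167534522982, cn u = -0.7328253827627933, dn u = 0.9768216034311891
sn v = -0.2161384604750162, cn v = 0.9763627225081311, dn v = 0.9976856031021836
m = k² = 0.098969384836
D = 1 − m·sn²u·sn²v = 0.9978595012669683
sn(u+v) = (sn u·cn v·dn v + sn v·cn u·dn u)/D = 0.8175165055567075/0.9978595012669683 = 0.8192701522796728
cn(u+v) = (cn u·cn v − sn u·sn v·dn u·dn v)/D = -0.5721803451807067/0.9978595012669683 = -0.5734077236867688
dn(u+v) = (dn u·dn v − m·sn u·sn v·cn u·cn v)/D = 0.9641468015564375/0.9978595012669683 = 0.966214983504465

sn(u+v)=0.8192702 cn(u+v)=-0.5734077 dn(u+v)=0.9662150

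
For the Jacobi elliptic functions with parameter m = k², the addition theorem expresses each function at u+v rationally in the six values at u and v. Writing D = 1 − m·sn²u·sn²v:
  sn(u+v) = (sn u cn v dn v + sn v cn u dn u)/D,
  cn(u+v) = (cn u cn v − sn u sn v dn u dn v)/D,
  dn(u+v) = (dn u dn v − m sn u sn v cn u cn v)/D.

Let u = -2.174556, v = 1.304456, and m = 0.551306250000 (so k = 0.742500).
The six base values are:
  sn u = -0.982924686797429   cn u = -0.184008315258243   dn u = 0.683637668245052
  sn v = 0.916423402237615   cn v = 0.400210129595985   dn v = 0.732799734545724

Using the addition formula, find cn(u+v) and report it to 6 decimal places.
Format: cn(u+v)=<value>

cn(u+v)=0.683260

m = k² = 0.55130625
D = 1 − m·sn²u·sn²v = 0.5526723497958054
cn(u+v) = (cn u·cn v − sn u·sn v·dn u·dn v)/D = 0.3776189042906336/0.5526723497958054 = 0.6832599901734755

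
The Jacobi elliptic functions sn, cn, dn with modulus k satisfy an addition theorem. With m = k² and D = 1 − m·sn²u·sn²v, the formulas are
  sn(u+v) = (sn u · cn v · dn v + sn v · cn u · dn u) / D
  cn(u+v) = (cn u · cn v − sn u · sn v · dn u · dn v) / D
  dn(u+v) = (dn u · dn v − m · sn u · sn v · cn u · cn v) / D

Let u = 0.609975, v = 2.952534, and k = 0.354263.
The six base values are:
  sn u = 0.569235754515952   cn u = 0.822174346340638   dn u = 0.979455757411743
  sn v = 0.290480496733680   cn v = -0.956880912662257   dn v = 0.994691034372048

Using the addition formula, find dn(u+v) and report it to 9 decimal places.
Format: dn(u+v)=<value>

m = k² = 0.125502273169
D = 1 − m·sn²u·sn²v = 0.9965686115028502
dn(u+v) = (dn u·dn v − m·sn u·sn v·cn u·cn v)/D = 0.9905819643179754/0.9965686115028502 = 0.993992739570789

dn(u+v)=0.993992740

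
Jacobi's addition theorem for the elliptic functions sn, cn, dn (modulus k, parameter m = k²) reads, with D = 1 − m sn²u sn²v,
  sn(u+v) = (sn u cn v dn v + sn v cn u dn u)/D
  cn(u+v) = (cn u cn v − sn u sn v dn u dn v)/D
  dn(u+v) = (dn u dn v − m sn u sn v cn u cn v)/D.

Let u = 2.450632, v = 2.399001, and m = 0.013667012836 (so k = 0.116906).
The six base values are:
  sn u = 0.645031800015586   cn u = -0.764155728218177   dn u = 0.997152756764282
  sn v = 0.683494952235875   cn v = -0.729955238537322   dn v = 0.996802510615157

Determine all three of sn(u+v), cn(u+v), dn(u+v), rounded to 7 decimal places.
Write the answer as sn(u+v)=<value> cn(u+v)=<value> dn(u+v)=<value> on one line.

sn(u+v)=-0.9927856 cn(u+v)=0.1199030 dn(u+v)=0.9932419

m = k² = 0.013667012836
D = 1 − m·sn²u·sn²v = 0.9973435204493023
sn(u+v) = (sn u·cn v·dn v + sn v·cn u·dn u)/D = -0.990148299207237/0.9973435204493023 = -0.9927856138887594
cn(u+v) = (cn u·cn v − sn u·sn v·dn u·dn v)/D = 0.1195844611946869/0.9973435204493023 = 0.1199029810118125
dn(u+v) = (dn u·dn v − m·sn u·sn v·cn u·cn v)/D = 0.9906033742739199/0.9973435204493023 = 0.9932419010730166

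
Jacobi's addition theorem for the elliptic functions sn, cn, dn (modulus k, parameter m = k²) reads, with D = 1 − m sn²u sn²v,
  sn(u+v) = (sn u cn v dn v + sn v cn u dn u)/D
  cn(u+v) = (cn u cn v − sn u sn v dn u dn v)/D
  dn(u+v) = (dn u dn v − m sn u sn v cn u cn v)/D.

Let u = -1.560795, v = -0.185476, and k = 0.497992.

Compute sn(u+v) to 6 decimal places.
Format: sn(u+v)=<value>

sn u = -0.9942288383046302, cn u = 0.1072800870778243, dn u = 0.8688257354070759
sn v = -0.1841570632506474, cn v = 0.9828968287948115, dn v = 0.995785873684447
m = k² = 0.247996032064
D = 1 − m·sn²u·sn²v = 0.9916863027459822
sn(u+v) = (sn u·cn v·dn v + sn v·cn u·dn u)/D = -0.9902710817282247/0.9916863027459822 = -0.9985729146264916

sn(u+v)=-0.998573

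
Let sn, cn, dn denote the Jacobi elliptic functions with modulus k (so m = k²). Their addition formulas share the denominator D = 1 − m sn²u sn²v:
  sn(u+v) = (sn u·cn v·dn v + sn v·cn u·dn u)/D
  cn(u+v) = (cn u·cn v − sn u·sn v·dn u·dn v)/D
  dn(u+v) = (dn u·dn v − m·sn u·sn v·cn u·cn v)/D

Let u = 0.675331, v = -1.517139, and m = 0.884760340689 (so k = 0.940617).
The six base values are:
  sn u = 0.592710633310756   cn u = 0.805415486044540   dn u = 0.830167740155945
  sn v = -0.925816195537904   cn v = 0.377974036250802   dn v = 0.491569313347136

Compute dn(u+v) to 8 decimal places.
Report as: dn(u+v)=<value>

m = k² = 0.884760340689
D = 1 − m·sn²u·sn²v = 0.733583798537084
dn(u+v) = (dn u·dn v − m·sn u·sn v·cn u·cn v)/D = 0.5558852070415315/0.733583798537084 = 0.7577664721468498

dn(u+v)=0.75776647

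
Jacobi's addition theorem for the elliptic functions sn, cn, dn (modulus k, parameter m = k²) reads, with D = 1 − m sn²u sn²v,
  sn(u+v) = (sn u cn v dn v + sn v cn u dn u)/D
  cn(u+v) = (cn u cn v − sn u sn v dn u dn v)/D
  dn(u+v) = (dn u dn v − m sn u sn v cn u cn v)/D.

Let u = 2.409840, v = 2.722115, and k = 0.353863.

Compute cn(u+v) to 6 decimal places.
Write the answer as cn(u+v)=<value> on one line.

cn(u+v)=0.241714

sn u = 0.7359426379195677, cn u = -0.6770438934751483, dn u = 0.9654946550584955
sn v = 0.4990981533056512, cn v = -0.8665454594923966, dn v = 0.9842804838182224
m = k² = 0.125219022769
D = 1 − m·sn²u·sn²v = 0.9831060903835948
cn(u+v) = (cn u·cn v − sn u·sn v·dn u·dn v)/D = 0.2376304436815606/0.9831060903835948 = 0.2417139370877464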